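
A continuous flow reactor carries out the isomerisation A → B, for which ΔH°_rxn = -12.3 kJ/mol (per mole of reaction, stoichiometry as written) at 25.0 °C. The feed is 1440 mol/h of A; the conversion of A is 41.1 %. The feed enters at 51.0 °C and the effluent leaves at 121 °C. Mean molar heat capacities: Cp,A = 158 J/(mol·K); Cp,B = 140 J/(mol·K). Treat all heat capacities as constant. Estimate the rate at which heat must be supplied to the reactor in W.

Extent of reaction ξ = 0.411 × 1440 = 591.84 mol/h
Reaction term: ξ·ΔH°_rxn = 591.84 × -12.3 = -7279.6 kJ/h
Sensible, feed 51.0→25 °C: -5915.5 kJ/h
Outlet flows (mol/h): A 848.16, B 591.84
Sensible, products 25→121 °C: 20819 kJ/h
Q = ΔH = 7624.1 kJ/h = 2.1178 kW
Heat supplied = 2117.8 W

Q_in = 2120 W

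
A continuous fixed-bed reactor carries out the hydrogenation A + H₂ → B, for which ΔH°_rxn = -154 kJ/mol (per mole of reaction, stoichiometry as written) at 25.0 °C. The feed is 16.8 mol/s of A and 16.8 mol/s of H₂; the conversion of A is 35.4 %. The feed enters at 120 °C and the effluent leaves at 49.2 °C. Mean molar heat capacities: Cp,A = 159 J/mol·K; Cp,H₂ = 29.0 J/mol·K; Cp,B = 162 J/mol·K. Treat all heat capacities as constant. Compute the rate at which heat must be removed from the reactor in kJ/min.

Q_out = 68600 kJ/min

Extent of reaction ξ = 0.354 × 16.8 = 5.9472 mol/s
Reaction term: ξ·ΔH°_rxn = 5.9472 × -154 = -915.87 kJ/s
Sensible, feed 120→25 °C: -300.05 kJ/s
Outlet flows (mol/s): A 10.853, H₂ 10.853, B 5.9472
Sensible, products 25→49.2 °C: 72.691 kJ/s
Q = ΔH = -1143.2 kJ/s = -1143.2 kW
Heat removed = 68594 kJ/min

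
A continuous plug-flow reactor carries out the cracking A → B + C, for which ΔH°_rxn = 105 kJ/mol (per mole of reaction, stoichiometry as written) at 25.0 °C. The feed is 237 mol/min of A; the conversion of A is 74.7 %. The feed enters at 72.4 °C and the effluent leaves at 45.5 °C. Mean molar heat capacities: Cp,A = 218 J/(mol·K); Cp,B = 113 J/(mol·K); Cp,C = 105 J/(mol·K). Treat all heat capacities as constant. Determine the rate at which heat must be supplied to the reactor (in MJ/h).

Q_in = 1030 MJ/h

Extent of reaction ξ = 0.747 × 237 = 177.04 mol/min
Reaction term: ξ·ΔH°_rxn = 177.04 × 105 = 18589 kJ/min
Sensible, feed 72.4→25 °C: -2449 kJ/min
Outlet flows (mol/min): A 59.961, B 177.04, C 177.04
Sensible, products 25→45.5 °C: 1059.2 kJ/min
Q = ΔH = 17199 kJ/min = 286.65 kW
Heat supplied = 1032 MJ/h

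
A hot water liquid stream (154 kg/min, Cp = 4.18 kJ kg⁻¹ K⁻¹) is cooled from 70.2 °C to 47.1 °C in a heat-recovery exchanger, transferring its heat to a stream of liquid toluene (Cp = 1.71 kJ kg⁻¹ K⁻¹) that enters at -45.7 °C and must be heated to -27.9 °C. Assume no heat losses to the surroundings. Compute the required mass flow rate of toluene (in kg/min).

ṁ_c = 489 kg/min

Heat released by hot stream: Q = 154 × 4.18 × (70.2 − 47.1) = 14870 kJ/min
Energy balance on cold side (adiabatic exchanger): Q = ṁ_c·Cp_c·(T_c,out − T_c,in)
ṁ_c = 14870 / [1.71 × (-27.9 − -45.7)] = 488.53 kg/min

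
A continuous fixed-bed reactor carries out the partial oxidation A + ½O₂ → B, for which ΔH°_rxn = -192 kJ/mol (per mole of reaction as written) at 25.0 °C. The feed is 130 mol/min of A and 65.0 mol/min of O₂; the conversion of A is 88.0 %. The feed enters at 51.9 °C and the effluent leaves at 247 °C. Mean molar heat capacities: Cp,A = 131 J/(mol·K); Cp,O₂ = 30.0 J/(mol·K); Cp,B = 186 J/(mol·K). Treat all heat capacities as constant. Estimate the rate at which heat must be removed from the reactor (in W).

Q_out = 287000 W

Extent of reaction ξ = 0.880 × 130 = 114.4 mol/min
Reaction term: ξ·ΔH°_rxn = 114.4 × -192 = -21965 kJ/min
Sensible, feed 51.9→25 °C: -510.56 kJ/min
Outlet flows (mol/min): A 15.6, O₂ 7.8, B 114.4
Sensible, products 25→247 °C: 5229.4 kJ/min
Q = ΔH = -17246 kJ/min = -287.43 kW
Heat removed = 287430 W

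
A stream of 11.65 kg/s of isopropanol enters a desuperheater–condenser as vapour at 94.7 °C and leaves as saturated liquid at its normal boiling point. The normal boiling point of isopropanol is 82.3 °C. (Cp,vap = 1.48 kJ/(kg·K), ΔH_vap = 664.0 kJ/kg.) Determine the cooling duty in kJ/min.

Q_c = 477000 kJ/min

vapour 94.7→82.3 °C: -18.352 kJ/kg
condensation at 82.3 °C: -664 kJ/kg
Δh = -18.352 + -664 = -682.35 kJ/kg
Q = ṁ·Δh = 11.65 kg/s × -682.35 kJ/kg = -7949.4 kJ/s
|Q| = 7949.4 kW = 476960 kJ/min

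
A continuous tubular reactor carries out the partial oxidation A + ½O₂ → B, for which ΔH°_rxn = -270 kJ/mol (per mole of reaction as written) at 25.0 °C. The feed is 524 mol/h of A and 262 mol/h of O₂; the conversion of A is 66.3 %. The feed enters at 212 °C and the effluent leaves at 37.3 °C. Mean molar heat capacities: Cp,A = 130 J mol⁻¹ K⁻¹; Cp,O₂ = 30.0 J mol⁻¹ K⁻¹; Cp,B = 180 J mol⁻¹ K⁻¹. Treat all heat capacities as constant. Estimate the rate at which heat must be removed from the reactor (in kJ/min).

Extent of reaction ξ = 0.663 × 524 = 347.41 mol/h
Reaction term: ξ·ΔH°_rxn = 347.41 × -270 = -93801 kJ/h
Sensible, feed 212→25 °C: -14208 kJ/h
Outlet flows (mol/h): A 176.59, O₂ 88.294, B 347.41
Sensible, products 25→37.3 °C: 1084.1 kJ/h
Q = ΔH = -106930 kJ/h = -29.701 kW
Heat removed = 1782.1 kJ/min

Q_out = 1780 kJ/min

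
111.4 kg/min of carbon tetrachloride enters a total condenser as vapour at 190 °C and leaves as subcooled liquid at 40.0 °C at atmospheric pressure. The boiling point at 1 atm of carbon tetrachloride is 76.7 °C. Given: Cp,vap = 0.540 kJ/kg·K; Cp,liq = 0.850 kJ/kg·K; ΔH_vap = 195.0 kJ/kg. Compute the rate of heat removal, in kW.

vapour 190→76.7 °C: -61.182 kJ/kg
condensation at 76.7 °C: -195 kJ/kg
liquid 76.7→40.0 °C: -31.195 kJ/kg
Δh = -61.182 + -195 + -31.195 = -287.38 kJ/kg
Q = ṁ·Δh = 111.4 kg/min × -287.38 kJ/kg = -32014 kJ/min
|Q| = 533.56 kW

Q_c = 534 kW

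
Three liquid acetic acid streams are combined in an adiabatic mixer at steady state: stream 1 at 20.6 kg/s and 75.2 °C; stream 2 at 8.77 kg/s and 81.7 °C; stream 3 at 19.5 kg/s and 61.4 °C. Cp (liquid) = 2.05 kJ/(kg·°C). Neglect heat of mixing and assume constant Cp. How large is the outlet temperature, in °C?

T_out = 70.9 °C

Adiabatic, steady state ⇒ Σ ṁᵢCp,ᵢ(T_out − Tᵢ) = 0
Σ ṁᵢCp,ᵢTᵢ = 20.6×2.05×75.2 + 8.77×2.05×81.7 + 19.5×2.05×61.4 = 7099
Σ ṁᵢCp,ᵢ = 20.6×2.05 + 8.77×2.05 + 19.5×2.05 = 100.18
T_out = 7099 / 100.18 = 70.86 °C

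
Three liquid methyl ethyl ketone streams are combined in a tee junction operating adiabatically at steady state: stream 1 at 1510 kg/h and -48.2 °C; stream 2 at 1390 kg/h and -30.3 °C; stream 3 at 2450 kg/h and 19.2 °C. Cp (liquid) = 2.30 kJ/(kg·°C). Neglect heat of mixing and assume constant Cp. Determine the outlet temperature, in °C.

T_out = -12.7 °C

No heat crosses the boundary, so H_out = H_in.
Σ ṁᵢCp,ᵢTᵢ = 1510×2.30×-48.2 + 1390×2.30×-30.3 + 2450×2.30×19.2 = -156080
Σ ṁᵢCp,ᵢ = 1510×2.30 + 1390×2.30 + 2450×2.30 = 12305
T_out = -156080 / 12305 = -12.684 °C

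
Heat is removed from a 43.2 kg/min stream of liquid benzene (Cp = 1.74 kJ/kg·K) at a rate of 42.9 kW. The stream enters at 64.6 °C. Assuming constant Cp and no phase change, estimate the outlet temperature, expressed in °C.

Q = 42.9 kW = 2574 kJ/min
ΔT = Q/(ṁ·Cp) = 2574/(43.2×1.74) = 34.243 K
T_out = 64.6 − 34.243 = 30.357 °C

T_out = 30.4 °C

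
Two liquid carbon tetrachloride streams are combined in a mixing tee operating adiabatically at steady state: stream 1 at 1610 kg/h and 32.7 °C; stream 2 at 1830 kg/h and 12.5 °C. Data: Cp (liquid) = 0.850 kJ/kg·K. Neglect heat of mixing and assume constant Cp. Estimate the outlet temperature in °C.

T_out = 22.0 °C

Adiabatic, steady state ⇒ Σ ṁᵢCp,ᵢ(T_out − Tᵢ) = 0
T_out = Σ ṁᵢCp,ᵢTᵢ / Σ ṁᵢCp,ᵢ
      = 64194 / 2924 = 21.954 °C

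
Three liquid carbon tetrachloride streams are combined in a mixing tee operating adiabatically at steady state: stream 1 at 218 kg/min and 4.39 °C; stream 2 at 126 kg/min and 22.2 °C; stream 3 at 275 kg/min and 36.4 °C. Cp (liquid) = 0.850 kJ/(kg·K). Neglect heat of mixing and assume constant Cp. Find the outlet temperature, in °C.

T_out = 22.2 °C

Energy balance with Q = 0: Σ ṁᵢCp,ᵢ(T_out − Tᵢ) = 0
Σ ṁᵢCp,ᵢTᵢ = 218×0.850×4.39 + 126×0.850×22.2 + 275×0.850×36.4 = 11700
Σ ṁᵢCp,ᵢ = 218×0.850 + 126×0.850 + 275×0.850 = 526.15
T_out = 11700 / 526.15 = 22.236 °C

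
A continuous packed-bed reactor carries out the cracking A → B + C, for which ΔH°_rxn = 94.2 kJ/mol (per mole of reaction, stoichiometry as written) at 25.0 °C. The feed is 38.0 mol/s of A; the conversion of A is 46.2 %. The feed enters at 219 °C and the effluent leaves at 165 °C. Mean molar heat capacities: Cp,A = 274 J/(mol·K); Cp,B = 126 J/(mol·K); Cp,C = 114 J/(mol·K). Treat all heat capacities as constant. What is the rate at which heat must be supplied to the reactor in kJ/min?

Q_in = 60500 kJ/min

Extent of reaction ξ = 0.462 × 38.0 = 17.556 mol/s
Reaction term: ξ·ΔH°_rxn = 17.556 × 94.2 = 1653.8 kJ/s
Sensible, feed 219→25 °C: -2019.9 kJ/s
Outlet flows (mol/s): A 20.444, B 17.556, C 17.556
Sensible, products 25→165 °C: 1374.1 kJ/s
Q = ΔH = 1008 kJ/s = 1008 kW
Heat supplied = 60478 kJ/min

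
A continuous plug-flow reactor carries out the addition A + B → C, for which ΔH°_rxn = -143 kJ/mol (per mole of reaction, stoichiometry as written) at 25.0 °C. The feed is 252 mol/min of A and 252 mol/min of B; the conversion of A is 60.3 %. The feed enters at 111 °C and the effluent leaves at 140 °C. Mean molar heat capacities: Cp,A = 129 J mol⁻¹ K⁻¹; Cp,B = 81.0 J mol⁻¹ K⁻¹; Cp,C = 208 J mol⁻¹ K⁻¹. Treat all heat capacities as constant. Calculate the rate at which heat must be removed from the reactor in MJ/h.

Extent of reaction ξ = 0.603 × 252 = 151.96 mol/min
Reaction term: ξ·ΔH°_rxn = 151.96 × -143 = -21730 kJ/min
Sensible, feed 111→25 °C: -4551.1 kJ/min
Outlet flows (mol/min): A 100.04, B 100.04, C 151.96
Sensible, products 25→140 °C: 6050.9 kJ/min
Q = ΔH = -20230 kJ/min = -337.17 kW
Heat removed = 1213.8 MJ/h

Q_out = 1210 MJ/h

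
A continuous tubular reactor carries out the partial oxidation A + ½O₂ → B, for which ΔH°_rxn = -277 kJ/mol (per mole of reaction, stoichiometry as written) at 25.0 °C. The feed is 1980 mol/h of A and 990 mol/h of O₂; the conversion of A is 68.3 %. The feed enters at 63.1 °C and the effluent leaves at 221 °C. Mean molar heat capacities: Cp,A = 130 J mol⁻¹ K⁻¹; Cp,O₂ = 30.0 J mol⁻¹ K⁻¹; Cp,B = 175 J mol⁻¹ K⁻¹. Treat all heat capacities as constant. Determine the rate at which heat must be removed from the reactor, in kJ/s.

Q_out = 89.3 kJ/s

Extent of reaction ξ = 0.683 × 1980 = 1352.3 mol/h
Reaction term: ξ·ΔH°_rxn = 1352.3 × -277 = -374600 kJ/h
Sensible, feed 63.1→25 °C: -10939 kJ/h
Outlet flows (mol/h): A 627.66, O₂ 313.83, B 1352.3
Sensible, products 25→221 °C: 64223 kJ/h
Q = ΔH = -321310 kJ/h = -89.254 kW
Heat removed = 89.254 kJ/s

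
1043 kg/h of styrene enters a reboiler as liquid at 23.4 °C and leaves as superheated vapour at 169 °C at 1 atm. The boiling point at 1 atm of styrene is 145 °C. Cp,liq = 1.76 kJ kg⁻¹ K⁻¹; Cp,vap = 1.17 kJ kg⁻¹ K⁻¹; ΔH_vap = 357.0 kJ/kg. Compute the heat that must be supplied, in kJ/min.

liquid 23.4→145 °C: 214.02 kJ/kg
vaporisation at 145 °C: 357 kJ/kg
vapour 145→169 °C: 28.08 kJ/kg
Δh = 214.02 + 357 + 28.08 = 599.1 kJ/kg
Q = ṁ·Δh = 1043 kg/h × 599.1 kJ/kg = 624860 kJ/h
|Q| = 173.57 kW = 10414 kJ/min

Q = 10400 kJ/min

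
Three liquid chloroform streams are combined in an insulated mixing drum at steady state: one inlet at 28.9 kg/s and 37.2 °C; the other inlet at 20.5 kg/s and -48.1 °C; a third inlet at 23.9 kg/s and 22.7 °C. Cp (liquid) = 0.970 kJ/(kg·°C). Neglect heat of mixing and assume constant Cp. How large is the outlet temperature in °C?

T_out = 8.62 °C

No heat crosses the boundary, so H_out = H_in.
Σ ṁᵢCp,ᵢTᵢ = 28.9×0.970×37.2 + 20.5×0.970×-48.1 + 23.9×0.970×22.7 = 612.61
Σ ṁᵢCp,ᵢ = 28.9×0.970 + 20.5×0.970 + 23.9×0.970 = 71.101
T_out = 612.61 / 71.101 = 8.6161 °C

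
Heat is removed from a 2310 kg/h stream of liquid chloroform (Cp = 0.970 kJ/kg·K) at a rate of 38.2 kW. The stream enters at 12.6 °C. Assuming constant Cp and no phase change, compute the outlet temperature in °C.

Q = 38.2 kW = 137520 kJ/h
ΔT = Q/(ṁ·Cp) = 137520/(2310×0.970) = 61.374 K
T_out = 12.6 − 61.374 = -48.774 °C

T_out = -48.8 °C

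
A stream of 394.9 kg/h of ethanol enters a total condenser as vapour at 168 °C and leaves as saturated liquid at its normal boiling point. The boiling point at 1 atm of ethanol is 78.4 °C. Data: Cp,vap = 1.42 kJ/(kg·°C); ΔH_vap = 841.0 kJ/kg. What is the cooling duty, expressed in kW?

Q_c = 106 kW

vapour 168→78.4 °C: -127.23 kJ/kg
condensation at 78.4 °C: -841 kJ/kg
Δh = -127.23 + -841 = -968.23 kJ/kg
Q = ṁ·Δh = 394.9 kg/h × -968.23 kJ/kg = -382350 kJ/h
|Q| = 106.21 kW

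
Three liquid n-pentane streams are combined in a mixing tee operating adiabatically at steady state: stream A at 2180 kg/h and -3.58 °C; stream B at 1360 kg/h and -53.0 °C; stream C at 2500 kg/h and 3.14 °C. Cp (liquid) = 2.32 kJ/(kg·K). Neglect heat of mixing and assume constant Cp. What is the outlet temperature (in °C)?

Adiabatic, steady state ⇒ Σ ṁᵢCp,ᵢ(T_out − Tᵢ) = 0
T_out = Σ ṁᵢCp,ᵢTᵢ / Σ ṁᵢCp,ᵢ
      = -167120 / 14013 = -11.926 °C

T_out = -11.9 °C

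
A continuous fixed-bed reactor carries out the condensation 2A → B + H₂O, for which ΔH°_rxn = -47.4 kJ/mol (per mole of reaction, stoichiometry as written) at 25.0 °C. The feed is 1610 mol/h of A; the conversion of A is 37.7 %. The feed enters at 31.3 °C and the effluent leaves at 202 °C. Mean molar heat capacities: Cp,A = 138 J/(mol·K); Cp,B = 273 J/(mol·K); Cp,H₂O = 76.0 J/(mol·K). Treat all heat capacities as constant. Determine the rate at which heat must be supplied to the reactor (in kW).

Extent of reaction ξ = 0.377 × 1610 / 2 = 303.49 mol/h
Reaction term: ξ·ΔH°_rxn = 303.49 × -47.4 = -14385 kJ/h
Sensible, feed 31.3→25 °C: -1399.7 kJ/h
Outlet flows (mol/h): A 1003, B 303.49, H₂O 303.49
Sensible, products 25→202 °C: 43247 kJ/h
Q = ΔH = 27462 kJ/h = 7.6284 kW
Heat supplied = 7.6284 kW

Q_in = 7.63 kW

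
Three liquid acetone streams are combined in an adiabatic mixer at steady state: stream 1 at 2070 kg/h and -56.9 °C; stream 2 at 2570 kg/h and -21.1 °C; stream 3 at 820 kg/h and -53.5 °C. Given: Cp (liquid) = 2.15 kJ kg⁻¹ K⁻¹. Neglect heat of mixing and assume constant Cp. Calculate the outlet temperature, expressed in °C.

No heat crosses the boundary, so H_out = H_in.
Σ ṁᵢCp,ᵢTᵢ = 2070×2.15×-56.9 + 2570×2.15×-21.1 + 820×2.15×-53.5 = -464140
Σ ṁᵢCp,ᵢ = 2070×2.15 + 2570×2.15 + 820×2.15 = 11739
T_out = -464140 / 11739 = -39.538 °C

T_out = -39.5 °C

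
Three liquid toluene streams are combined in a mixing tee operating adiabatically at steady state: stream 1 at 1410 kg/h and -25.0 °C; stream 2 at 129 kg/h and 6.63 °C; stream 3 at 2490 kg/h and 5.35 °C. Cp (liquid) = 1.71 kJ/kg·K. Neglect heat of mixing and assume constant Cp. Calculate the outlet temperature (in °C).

T_out = -5.23 °C

No heat crosses the boundary, so H_out = H_in.
T_out = Σ ṁᵢCp,ᵢTᵢ / Σ ṁᵢCp,ᵢ
      = -36035 / 6889.6 = -5.2304 °C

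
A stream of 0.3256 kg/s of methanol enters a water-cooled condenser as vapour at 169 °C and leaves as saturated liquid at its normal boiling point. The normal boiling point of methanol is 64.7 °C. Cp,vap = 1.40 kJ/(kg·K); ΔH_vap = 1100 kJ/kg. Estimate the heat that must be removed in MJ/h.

Q_c = 1460 MJ/h

vapour 169→64.7 °C: -146.02 kJ/kg
condensation at 64.7 °C: -1100 kJ/kg
Δh = -146.02 + -1100 = -1246 kJ/kg
Q = ṁ·Δh = 0.3256 kg/s × -1246 kJ/kg = -405.7 kJ/s
|Q| = 405.7 kW = 1460.5 MJ/h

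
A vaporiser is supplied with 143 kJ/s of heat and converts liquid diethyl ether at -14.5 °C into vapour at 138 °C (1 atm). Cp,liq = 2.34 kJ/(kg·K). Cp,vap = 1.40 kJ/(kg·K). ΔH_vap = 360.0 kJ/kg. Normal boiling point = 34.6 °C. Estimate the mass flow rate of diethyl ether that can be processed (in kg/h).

Δh = 2.34×(34.6−-14.5) + 360.0 + 1.40×(138−34.6) = 619.65 kJ/kg
Q = 143 kJ/s = 143 kJ/s = 514800 kJ/h
ṁ = Q/Δh = 514800 / 619.65 = 830.79 kg/h

ṁ = 831 kg/h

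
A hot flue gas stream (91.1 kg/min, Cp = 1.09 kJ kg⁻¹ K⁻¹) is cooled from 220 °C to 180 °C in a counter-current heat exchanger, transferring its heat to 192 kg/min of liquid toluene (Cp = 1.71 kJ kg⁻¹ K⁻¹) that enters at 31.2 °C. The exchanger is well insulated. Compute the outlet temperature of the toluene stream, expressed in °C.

Heat released by hot stream: Q = 91.1 × 1.09 × (220 − 180) = 3972 kJ/min
Energy balance on cold side (adiabatic exchanger): Q = ṁ_c·Cp_c·(T_c,out − T_c,in)
T_c,out = 31.2 + 3972/(192 × 1.71) = 43.298 °C

T_c,out = 43.3 °C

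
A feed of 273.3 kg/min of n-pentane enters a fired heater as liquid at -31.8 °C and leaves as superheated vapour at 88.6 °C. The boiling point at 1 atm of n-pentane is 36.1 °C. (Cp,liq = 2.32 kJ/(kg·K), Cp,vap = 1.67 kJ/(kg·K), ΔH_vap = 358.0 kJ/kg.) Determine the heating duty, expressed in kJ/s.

liquid -31.8→36.1 °C: 157.53 kJ/kg
vaporisation at 36.1 °C: 358 kJ/kg
vapour 36.1→88.6 °C: 87.675 kJ/kg
Δh = 157.53 + 358 + 87.675 = 603.2 kJ/kg
Q = ṁ·Δh = 273.3 kg/min × 603.2 kJ/kg = 164860 kJ/min
|Q| = 2747.6 kW

Q = 2750 kJ/s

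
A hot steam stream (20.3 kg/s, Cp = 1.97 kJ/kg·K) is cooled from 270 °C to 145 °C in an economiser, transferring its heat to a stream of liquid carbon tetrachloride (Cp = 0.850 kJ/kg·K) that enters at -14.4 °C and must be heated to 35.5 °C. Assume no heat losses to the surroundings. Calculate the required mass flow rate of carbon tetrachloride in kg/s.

Heat released by hot stream: Q = 20.3 × 1.97 × (270 − 145) = 4998.9 kJ/s
Energy balance on cold side (adiabatic exchanger): Q = ṁ_c·Cp_c·(T_c,out − T_c,in)
ṁ_c = 4998.9 / [0.850 × (35.5 − -14.4)] = 117.86 kg/s

ṁ_c = 118 kg/s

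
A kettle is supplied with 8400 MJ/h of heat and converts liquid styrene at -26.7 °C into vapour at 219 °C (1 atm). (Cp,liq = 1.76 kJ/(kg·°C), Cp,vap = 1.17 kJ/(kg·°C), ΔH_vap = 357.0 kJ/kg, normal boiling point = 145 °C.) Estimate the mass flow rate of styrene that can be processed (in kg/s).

ṁ = 3.13 kg/s

Δh = 1.76×(145−-26.7) + 357.0 + 1.17×(219−145) = 745.77 kJ/kg
Q = 8400 MJ/h = 2333.3 kJ/s = 2333.3 kJ/s
ṁ = Q/Δh = 2333.3 / 745.77 = 3.1287 kg/s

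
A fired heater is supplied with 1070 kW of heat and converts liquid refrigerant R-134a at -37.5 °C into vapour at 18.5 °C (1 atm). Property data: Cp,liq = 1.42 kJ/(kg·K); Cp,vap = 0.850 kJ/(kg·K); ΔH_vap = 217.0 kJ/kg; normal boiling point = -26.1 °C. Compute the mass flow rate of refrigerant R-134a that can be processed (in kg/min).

ṁ = 237 kg/min

Δh = 1.42×(-26.1−-37.5) + 217.0 + 0.850×(18.5−-26.1) = 271.1 kJ/kg
Q = 1070 kW = 1070 kJ/s = 64200 kJ/min
ṁ = Q/Δh = 64200 / 271.1 = 236.81 kg/min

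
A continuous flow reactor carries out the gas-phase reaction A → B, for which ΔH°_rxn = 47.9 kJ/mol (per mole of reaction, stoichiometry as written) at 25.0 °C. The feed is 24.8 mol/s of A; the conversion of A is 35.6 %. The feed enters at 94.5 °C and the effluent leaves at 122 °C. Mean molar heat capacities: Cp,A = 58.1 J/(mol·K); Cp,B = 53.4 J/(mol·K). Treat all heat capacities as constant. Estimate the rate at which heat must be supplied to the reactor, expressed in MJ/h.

Extent of reaction ξ = 0.356 × 24.8 = 8.8288 mol/s
Reaction term: ξ·ΔH°_rxn = 8.8288 × 47.9 = 422.9 kJ/s
Sensible, feed 94.5→25 °C: -100.14 kJ/s
Outlet flows (mol/s): A 15.971, B 8.8288
Sensible, products 25→122 °C: 135.74 kJ/s
Q = ΔH = 458.5 kJ/s = 458.5 kW
Heat supplied = 1650.6 MJ/h

Q_in = 1650 MJ/h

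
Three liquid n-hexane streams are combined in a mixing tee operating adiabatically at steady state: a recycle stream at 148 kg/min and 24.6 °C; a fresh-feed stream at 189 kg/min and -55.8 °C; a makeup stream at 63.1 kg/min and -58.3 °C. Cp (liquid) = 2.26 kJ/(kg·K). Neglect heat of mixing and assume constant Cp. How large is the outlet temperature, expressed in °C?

No heat crosses the boundary, so H_out = H_in.
T_out = Σ ṁᵢCp,ᵢTᵢ / Σ ṁᵢCp,ᵢ
      = -23920 / 904.23 = -26.454 °C

T_out = -26.5 °C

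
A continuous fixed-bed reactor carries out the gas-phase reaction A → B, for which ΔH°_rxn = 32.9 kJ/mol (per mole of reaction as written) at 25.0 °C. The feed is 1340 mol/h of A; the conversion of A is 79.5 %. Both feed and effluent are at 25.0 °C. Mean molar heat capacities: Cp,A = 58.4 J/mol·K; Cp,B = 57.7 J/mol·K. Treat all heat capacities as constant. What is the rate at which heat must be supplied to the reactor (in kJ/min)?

Extent of reaction ξ = 0.795 × 1340 = 1065.3 mol/h
Reaction term: ξ·ΔH°_rxn = 1065.3 × 32.9 = 35048 kJ/h
Q = ΔH = 35048 kJ/h = 9.7357 kW
Heat supplied = 584.14 kJ/min

Q_in = 584 kJ/min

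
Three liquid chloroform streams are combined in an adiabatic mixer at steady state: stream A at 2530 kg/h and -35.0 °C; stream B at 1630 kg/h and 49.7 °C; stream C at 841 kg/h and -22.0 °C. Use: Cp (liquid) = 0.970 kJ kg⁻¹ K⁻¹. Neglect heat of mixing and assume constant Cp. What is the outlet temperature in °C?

T_out = -5.21 °C

Adiabatic, steady state ⇒ Σ ṁᵢCp,ᵢ(T_out − Tᵢ) = 0
T_out = Σ ṁᵢCp,ᵢTᵢ / Σ ṁᵢCp,ᵢ
      = -25260 / 4851 = -5.2072 °C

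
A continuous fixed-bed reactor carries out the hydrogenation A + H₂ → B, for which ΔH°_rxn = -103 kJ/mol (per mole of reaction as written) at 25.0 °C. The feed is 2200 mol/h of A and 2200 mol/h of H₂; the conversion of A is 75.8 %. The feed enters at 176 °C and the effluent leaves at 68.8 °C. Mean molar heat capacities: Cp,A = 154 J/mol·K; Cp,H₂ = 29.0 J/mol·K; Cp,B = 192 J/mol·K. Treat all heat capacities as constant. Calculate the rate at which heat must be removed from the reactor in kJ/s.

Extent of reaction ξ = 0.758 × 2200 = 1667.6 mol/h
Reaction term: ξ·ΔH°_rxn = 1667.6 × -103 = -171760 kJ/h
Sensible, feed 176→25 °C: -60793 kJ/h
Outlet flows (mol/h): A 532.4, H₂ 532.4, B 1667.6
Sensible, products 25→68.8 °C: 18291 kJ/h
Q = ΔH = -214260 kJ/h = -59.518 kW
Heat removed = 59.518 kJ/s

Q_out = 59.5 kJ/s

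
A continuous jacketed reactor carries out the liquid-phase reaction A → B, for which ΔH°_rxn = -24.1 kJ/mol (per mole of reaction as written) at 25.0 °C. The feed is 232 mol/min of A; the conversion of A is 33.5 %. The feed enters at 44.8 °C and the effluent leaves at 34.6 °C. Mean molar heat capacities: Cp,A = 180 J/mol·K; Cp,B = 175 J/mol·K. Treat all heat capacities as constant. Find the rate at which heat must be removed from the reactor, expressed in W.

Extent of reaction ξ = 0.335 × 232 = 77.72 mol/min
Reaction term: ξ·ΔH°_rxn = 77.72 × -24.1 = -1873.1 kJ/min
Sensible, feed 44.8→25 °C: -826.85 kJ/min
Outlet flows (mol/min): A 154.28, B 77.72
Sensible, products 25→34.6 °C: 397.17 kJ/min
Q = ΔH = -2302.7 kJ/min = -38.379 kW
Heat removed = 38379 W

Q_out = 38400 W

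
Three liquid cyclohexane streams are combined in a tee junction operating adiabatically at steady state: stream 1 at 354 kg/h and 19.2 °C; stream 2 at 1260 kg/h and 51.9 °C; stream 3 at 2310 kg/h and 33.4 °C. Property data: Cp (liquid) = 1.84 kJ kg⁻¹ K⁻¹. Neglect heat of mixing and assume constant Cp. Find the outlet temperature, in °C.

Adiabatic, steady state ⇒ Σ ṁᵢCp,ᵢ(T_out − Tᵢ) = 0
Σ ṁᵢCp,ᵢTᵢ = 354×1.84×19.2 + 1260×1.84×51.9 + 2310×1.84×33.4 = 274790
Σ ṁᵢCp,ᵢ = 354×1.84 + 1260×1.84 + 2310×1.84 = 7220.2
T_out = 274790 / 7220.2 = 38.059 °C

T_out = 38.1 °C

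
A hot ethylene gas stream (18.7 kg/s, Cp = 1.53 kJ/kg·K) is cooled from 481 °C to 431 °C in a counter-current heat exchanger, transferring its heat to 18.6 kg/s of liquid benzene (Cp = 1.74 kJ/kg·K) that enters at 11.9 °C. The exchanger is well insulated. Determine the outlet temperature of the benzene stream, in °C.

Heat released by hot stream: Q = 18.7 × 1.53 × (481 − 431) = 1430.5 kJ/s
Energy balance on cold side (adiabatic exchanger): Q = ṁ_c·Cp_c·(T_c,out − T_c,in)
T_c,out = 11.9 + 1430.5/(18.6 × 1.74) = 56.102 °C

T_c,out = 56.1 °C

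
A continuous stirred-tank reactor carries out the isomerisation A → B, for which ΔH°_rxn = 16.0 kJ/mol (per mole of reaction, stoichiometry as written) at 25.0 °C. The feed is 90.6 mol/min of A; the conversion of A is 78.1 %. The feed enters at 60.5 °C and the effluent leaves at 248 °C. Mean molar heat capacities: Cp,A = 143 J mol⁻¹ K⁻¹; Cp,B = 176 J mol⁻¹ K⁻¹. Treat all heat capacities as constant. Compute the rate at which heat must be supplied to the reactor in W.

Extent of reaction ξ = 0.781 × 90.6 = 70.759 mol/min
Reaction term: ξ·ΔH°_rxn = 70.759 × 16.0 = 1132.1 kJ/min
Sensible, feed 60.5→25 °C: -459.93 kJ/min
Outlet flows (mol/min): A 19.841, B 70.759
Sensible, products 25→248 °C: 3409.9 kJ/min
Q = ΔH = 4082.1 kJ/min = 68.034 kW
Heat supplied = 68034 W

Q_in = 68000 W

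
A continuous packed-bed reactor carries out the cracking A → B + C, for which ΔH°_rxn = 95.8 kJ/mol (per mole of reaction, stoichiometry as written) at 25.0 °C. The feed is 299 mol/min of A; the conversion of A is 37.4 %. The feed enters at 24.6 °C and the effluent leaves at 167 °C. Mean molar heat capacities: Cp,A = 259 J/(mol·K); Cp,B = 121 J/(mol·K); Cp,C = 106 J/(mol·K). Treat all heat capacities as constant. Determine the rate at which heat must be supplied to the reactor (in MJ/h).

Extent of reaction ξ = 0.374 × 299 = 111.83 mol/min
Reaction term: ξ·ΔH°_rxn = 111.83 × 95.8 = 10713 kJ/min
Sensible, feed 24.6→25 °C: 30.976 kJ/min
Outlet flows (mol/min): A 187.17, B 111.83, C 111.83
Sensible, products 25→167 °C: 10488 kJ/min
Q = ΔH = 21232 kJ/min = 353.87 kW
Heat supplied = 1273.9 MJ/h

Q_in = 1270 MJ/h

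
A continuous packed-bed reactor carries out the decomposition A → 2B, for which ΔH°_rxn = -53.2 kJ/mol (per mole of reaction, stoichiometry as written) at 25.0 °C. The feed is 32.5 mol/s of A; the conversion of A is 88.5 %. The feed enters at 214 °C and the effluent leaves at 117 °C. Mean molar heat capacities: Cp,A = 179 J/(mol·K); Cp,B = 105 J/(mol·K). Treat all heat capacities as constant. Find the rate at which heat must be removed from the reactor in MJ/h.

Extent of reaction ξ = 0.885 × 32.5 = 28.762 mol/s
Reaction term: ξ·ΔH°_rxn = 28.762 × -53.2 = -1530.2 kJ/s
Sensible, feed 214→25 °C: -1099.5 kJ/s
Outlet flows (mol/s): A 3.7375, B 57.525
Sensible, products 25→117 °C: 617.24 kJ/s
Q = ΔH = -2012.4 kJ/s = -2012.4 kW
Heat removed = 7244.8 MJ/h

Q_out = 7240 MJ/h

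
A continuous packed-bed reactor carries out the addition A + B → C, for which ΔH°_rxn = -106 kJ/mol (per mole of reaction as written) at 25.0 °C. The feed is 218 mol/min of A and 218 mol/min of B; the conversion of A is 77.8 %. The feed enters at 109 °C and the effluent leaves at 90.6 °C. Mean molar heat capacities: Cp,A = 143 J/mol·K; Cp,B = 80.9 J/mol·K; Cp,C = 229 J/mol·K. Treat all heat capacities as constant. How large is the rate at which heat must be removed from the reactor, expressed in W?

Extent of reaction ξ = 0.778 × 218 = 169.6 mol/min
Reaction term: ξ·ΔH°_rxn = 169.6 × -106 = -17978 kJ/min
Sensible, feed 109→25 °C: -4100.1 kJ/min
Outlet flows (mol/min): A 48.396, B 48.396, C 169.6
Sensible, products 25→90.6 °C: 3258.7 kJ/min
Q = ΔH = -18819 kJ/min = -313.66 kW
Heat removed = 313660 W

Q_out = 314000 W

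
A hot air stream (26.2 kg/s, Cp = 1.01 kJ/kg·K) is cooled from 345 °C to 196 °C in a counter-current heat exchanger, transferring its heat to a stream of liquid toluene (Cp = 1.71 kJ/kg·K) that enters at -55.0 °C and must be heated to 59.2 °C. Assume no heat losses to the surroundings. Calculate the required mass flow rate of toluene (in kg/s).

Heat released by hot stream: Q = 26.2 × 1.01 × (345 − 196) = 3942.8 kJ/s
Energy balance on cold side (adiabatic exchanger): Q = ṁ_c·Cp_c·(T_c,out − T_c,in)
ṁ_c = 3942.8 / [1.71 × (59.2 − -55.0)] = 20.19 kg/s

ṁ_c = 20.2 kg/s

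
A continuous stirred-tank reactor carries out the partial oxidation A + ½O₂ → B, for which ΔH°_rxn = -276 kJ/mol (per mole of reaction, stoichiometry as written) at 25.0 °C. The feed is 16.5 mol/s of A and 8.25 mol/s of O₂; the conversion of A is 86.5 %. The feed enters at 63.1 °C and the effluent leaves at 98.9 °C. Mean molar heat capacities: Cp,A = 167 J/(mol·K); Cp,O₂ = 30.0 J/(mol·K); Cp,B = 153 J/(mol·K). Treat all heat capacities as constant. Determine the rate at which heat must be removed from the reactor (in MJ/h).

Extent of reaction ξ = 0.865 × 16.5 = 14.272 mol/s
Reaction term: ξ·ΔH°_rxn = 14.272 × -276 = -3939.2 kJ/s
Sensible, feed 63.1→25 °C: -114.41 kJ/s
Outlet flows (mol/s): A 2.2275, O₂ 1.1138, B 14.272
Sensible, products 25→98.9 °C: 191.33 kJ/s
Q = ΔH = -3862.3 kJ/s = -3862.3 kW
Heat removed = 13904 MJ/h

Q_out = 13900 MJ/h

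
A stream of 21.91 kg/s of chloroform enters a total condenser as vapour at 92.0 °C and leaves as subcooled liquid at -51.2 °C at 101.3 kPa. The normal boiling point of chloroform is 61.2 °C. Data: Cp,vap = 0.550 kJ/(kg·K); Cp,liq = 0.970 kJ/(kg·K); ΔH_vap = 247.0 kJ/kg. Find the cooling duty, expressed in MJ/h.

vapour 92.0→61.2 °C: -16.94 kJ/kg
condensation at 61.2 °C: -247 kJ/kg
liquid 61.2→-51.2 °C: -109.03 kJ/kg
Δh = -16.94 + -247 + -109.03 = -372.97 kJ/kg
Q = ṁ·Δh = 21.91 kg/s × -372.97 kJ/kg = -8171.7 kJ/s
|Q| = 8171.7 kW = 29418 MJ/h

Q_c = 29400 MJ/h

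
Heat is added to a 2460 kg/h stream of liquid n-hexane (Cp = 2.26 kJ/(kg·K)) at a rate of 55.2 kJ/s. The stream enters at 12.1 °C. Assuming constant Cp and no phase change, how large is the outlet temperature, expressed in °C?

Q = 55.2 kJ/s = 198720 kJ/h
ΔT = Q/(ṁ·Cp) = 198720/(2460×2.26) = 35.744 K
T_out = 12.1 + 35.744 = 47.844 °C

T_out = 47.8 °C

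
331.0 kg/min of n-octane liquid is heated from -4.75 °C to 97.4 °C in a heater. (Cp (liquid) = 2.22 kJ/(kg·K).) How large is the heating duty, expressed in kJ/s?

Q = 1250 kJ/s

Q = ṁ·Cp·ΔT = 331.0 × 2.22 × (97.4 − -4.75) = 75062 kJ/min
Converting: 75062 / 60 s = 1251 kW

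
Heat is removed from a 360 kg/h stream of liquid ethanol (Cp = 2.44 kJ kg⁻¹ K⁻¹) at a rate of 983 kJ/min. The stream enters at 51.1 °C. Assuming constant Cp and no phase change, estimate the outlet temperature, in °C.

T_out = -16.0 °C

Q = 983 kJ/min = 58980 kJ/h
ΔT = Q/(ṁ·Cp) = 58980/(360×2.44) = 67.145 K
T_out = 51.1 − 67.145 = -16.045 °C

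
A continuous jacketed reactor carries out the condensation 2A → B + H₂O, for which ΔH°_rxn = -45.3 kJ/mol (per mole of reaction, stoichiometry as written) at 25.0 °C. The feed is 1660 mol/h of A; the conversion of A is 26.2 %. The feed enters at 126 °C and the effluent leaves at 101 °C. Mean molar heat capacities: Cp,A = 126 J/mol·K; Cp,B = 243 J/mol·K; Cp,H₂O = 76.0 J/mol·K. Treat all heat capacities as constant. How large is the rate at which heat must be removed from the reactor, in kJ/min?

Extent of reaction ξ = 0.262 × 1660 / 2 = 217.46 mol/h
Reaction term: ξ·ΔH°_rxn = 217.46 × -45.3 = -9850.9 kJ/h
Sensible, feed 126→25 °C: -21125 kJ/h
Outlet flows (mol/h): A 1225.1, B 217.46, H₂O 217.46
Sensible, products 25→101 °C: 17003 kJ/h
Q = ΔH = -13973 kJ/h = -3.8813 kW
Heat removed = 232.88 kJ/min

Q_out = 233 kJ/min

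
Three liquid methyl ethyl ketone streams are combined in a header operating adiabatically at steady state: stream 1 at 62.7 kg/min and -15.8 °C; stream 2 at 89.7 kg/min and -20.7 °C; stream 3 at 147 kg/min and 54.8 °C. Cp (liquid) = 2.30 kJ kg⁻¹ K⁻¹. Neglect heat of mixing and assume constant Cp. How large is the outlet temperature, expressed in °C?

Adiabatic, steady state ⇒ Σ ṁᵢCp,ᵢ(T_out − Tᵢ) = 0
T_out = Σ ṁᵢCp,ᵢTᵢ / Σ ṁᵢCp,ᵢ
      = 11979 / 688.62 = 17.395 °C

T_out = 17.4 °C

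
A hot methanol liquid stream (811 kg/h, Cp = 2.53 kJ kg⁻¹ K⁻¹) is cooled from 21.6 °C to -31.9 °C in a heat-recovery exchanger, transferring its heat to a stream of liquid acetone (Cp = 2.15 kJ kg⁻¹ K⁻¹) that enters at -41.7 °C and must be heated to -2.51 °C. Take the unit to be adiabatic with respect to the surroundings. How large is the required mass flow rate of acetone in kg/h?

ṁ_c = 1300 kg/h

Heat released by hot stream: Q = 811 × 2.53 × (21.6 − -31.9) = 109770 kJ/h
Energy balance on cold side (adiabatic exchanger): Q = ṁ_c·Cp_c·(T_c,out − T_c,in)
ṁ_c = 109770 / [2.15 × (-2.51 − -41.7)] = 1302.8 kg/h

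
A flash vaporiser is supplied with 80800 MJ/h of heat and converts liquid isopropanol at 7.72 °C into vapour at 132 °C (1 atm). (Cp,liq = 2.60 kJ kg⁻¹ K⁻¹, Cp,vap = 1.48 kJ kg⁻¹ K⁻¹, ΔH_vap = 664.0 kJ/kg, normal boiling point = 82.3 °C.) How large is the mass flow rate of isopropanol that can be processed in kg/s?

Δh = 2.60×(82.3−7.72) + 664.0 + 1.48×(132−82.3) = 931.46 kJ/kg
Q = 80800 MJ/h = 22444 kJ/s = 22444 kJ/s
ṁ = Q/Δh = 22444 / 931.46 = 24.096 kg/s

ṁ = 24.1 kg/s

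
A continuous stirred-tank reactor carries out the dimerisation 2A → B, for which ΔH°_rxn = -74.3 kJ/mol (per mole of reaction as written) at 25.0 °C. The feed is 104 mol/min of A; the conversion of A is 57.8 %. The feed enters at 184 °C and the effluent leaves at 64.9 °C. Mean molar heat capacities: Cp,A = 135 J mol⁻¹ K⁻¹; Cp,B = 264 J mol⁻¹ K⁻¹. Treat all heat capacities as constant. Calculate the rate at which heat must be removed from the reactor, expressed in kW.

Extent of reaction ξ = 0.578 × 104 / 2 = 30.056 mol/min
Reaction term: ξ·ΔH°_rxn = 30.056 × -74.3 = -2233.2 kJ/min
Sensible, feed 184→25 °C: -2232.4 kJ/min
Outlet flows (mol/min): A 43.888, B 30.056
Sensible, products 25→64.9 °C: 553 kJ/min
Q = ΔH = -3912.5 kJ/min = -65.209 kW
Heat removed = 65.209 kW

Q_out = 65.2 kW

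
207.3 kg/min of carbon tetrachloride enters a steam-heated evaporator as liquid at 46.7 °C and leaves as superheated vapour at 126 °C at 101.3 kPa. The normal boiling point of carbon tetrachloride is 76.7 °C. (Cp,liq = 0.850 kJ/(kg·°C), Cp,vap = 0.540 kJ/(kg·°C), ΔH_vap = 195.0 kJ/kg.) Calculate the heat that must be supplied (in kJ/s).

Q = 854 kJ/s

liquid 46.7→76.7 °C: 25.5 kJ/kg
vaporisation at 76.7 °C: 195 kJ/kg
vapour 76.7→126 °C: 26.622 kJ/kg
Δh = 25.5 + 195 + 26.622 = 247.12 kJ/kg
Q = ṁ·Δh = 207.3 kg/min × 247.12 kJ/kg = 51228 kJ/min
|Q| = 853.81 kW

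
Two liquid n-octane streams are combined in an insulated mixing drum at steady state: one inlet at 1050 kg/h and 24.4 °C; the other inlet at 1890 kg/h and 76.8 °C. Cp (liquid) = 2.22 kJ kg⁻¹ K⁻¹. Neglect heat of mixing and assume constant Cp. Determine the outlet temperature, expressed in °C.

No heat crosses the boundary, so H_out = H_in.
Σ ṁᵢCp,ᵢTᵢ = 1050×2.22×24.4 + 1890×2.22×76.8 = 379110
Σ ṁᵢCp,ᵢ = 1050×2.22 + 1890×2.22 = 6526.8
T_out = 379110 / 6526.8 = 58.086 °C

T_out = 58.1 °C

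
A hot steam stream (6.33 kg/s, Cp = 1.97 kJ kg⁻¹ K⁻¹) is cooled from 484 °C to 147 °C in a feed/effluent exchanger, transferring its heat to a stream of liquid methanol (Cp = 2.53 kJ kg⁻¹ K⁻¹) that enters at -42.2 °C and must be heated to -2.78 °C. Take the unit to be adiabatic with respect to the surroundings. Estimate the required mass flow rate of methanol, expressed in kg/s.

Heat released by hot stream: Q = 6.33 × 1.97 × (484 − 147) = 4202.4 kJ/s
Energy balance on cold side (adiabatic exchanger): Q = ṁ_c·Cp_c·(T_c,out − T_c,in)
ṁ_c = 4202.4 / [2.53 × (-2.78 − -42.2)] = 42.137 kg/s

ṁ_c = 42.1 kg/s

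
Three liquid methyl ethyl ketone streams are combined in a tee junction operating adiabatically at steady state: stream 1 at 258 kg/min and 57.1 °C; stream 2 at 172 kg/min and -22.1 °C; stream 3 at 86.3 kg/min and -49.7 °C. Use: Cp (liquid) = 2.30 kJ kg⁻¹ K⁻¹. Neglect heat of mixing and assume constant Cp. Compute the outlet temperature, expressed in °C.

No heat crosses the boundary, so H_out = H_in.
Σ ṁᵢCp,ᵢTᵢ = 258×2.30×57.1 + 172×2.30×-22.1 + 86.3×2.30×-49.7 = 15275
Σ ṁᵢCp,ᵢ = 258×2.30 + 172×2.30 + 86.3×2.30 = 1187.5
T_out = 15275 / 1187.5 = 12.864 °C

T_out = 12.9 °C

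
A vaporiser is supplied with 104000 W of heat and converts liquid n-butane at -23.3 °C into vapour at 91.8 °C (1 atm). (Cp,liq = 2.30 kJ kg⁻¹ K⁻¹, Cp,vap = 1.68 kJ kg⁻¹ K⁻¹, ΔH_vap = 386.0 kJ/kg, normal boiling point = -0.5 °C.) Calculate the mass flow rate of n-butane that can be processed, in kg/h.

ṁ = 631 kg/h

Δh = 2.30×(-0.5−-23.3) + 386.0 + 1.68×(91.8−-0.5) = 593.5 kJ/kg
Q = 104000 W = 104 kJ/s = 374400 kJ/h
ṁ = Q/Δh = 374400 / 593.5 = 630.83 kg/h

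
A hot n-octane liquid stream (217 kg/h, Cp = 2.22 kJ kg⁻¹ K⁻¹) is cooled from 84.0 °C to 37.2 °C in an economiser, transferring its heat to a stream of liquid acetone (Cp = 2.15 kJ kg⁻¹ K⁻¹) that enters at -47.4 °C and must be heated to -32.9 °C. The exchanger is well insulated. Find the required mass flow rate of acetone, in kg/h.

Heat released by hot stream: Q = 217 × 2.22 × (84.0 − 37.2) = 22545 kJ/h
Energy balance on cold side (adiabatic exchanger): Q = ṁ_c·Cp_c·(T_c,out − T_c,in)
ṁ_c = 22545 / [2.15 × (-32.9 − -47.4)] = 723.19 kg/h

ṁ_c = 723 kg/h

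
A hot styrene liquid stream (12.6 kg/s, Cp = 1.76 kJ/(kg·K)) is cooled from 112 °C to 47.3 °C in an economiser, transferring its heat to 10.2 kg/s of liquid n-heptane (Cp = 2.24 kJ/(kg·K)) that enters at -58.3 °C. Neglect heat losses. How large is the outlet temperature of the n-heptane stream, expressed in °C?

T_c,out = 4.50 °C

Heat released by hot stream: Q = 12.6 × 1.76 × (112 − 47.3) = 1434.8 kJ/s
Energy balance on cold side (adiabatic exchanger): Q = ṁ_c·Cp_c·(T_c,out − T_c,in)
T_c,out = -58.3 + 1434.8/(10.2 × 2.24) = 4.4971 °C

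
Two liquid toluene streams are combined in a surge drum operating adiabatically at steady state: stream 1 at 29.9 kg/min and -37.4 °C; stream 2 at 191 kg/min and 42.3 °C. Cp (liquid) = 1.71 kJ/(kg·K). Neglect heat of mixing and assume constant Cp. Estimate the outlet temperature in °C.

Adiabatic, steady state ⇒ Σ ṁᵢCp,ᵢ(T_out − Tᵢ) = 0
Σ ṁᵢCp,ᵢTᵢ = 29.9×1.71×-37.4 + 191×1.71×42.3 = 11903
Σ ṁᵢCp,ᵢ = 29.9×1.71 + 191×1.71 = 377.74
T_out = 11903 / 377.74 = 31.512 °C

T_out = 31.5 °C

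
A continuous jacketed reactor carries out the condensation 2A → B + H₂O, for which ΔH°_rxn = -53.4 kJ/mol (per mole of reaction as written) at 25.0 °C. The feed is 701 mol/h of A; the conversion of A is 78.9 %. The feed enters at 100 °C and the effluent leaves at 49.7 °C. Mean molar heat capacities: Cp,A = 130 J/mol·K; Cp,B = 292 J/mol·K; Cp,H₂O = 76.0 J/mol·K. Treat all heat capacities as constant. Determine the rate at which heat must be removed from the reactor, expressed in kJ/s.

Extent of reaction ξ = 0.789 × 701 / 2 = 276.54 mol/h
Reaction term: ξ·ΔH°_rxn = 276.54 × -53.4 = -14767 kJ/h
Sensible, feed 100→25 °C: -6834.8 kJ/h
Outlet flows (mol/h): A 147.91, B 276.54, H₂O 276.54
Sensible, products 25→49.7 °C: 2988.6 kJ/h
Q = ΔH = -18614 kJ/h = -5.1704 kW
Heat removed = 5.1704 kJ/s

Q_out = 5.17 kJ/s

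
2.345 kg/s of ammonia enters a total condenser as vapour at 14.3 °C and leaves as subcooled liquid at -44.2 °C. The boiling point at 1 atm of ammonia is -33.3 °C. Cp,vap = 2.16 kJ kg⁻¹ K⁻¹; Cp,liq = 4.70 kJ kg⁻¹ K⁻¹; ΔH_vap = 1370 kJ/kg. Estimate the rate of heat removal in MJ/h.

Q_c = 12900 MJ/h

vapour 14.3→-33.3 °C: -102.82 kJ/kg
condensation at -33.3 °C: -1370 kJ/kg
liquid -33.3→-44.2 °C: -51.23 kJ/kg
Δh = -102.82 + -1370 + -51.23 = -1524 kJ/kg
Q = ṁ·Δh = 2.345 kg/s × -1524 kJ/kg = -3573.9 kJ/s
|Q| = 3573.9 kW = 12866 MJ/h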